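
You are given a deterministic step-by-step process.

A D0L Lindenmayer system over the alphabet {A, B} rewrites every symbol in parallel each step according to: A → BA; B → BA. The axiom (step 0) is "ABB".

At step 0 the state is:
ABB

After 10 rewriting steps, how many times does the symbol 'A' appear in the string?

1536

step 0: ABB
step 1: BABABA
step 2: BABABABABABA
step 3: BABABABABABABABABABABABA
step 4: BABABABABABABABABABABABABABABABABABABABABABABABA
step 5: BABABABABABABABABABABABABABABABABABABABABABABABABABABABABABABABABABABABABABABABABABABABABABABABA
step 6: BABABABABABABABABABABABABABABABABABABABABABABABABABABABABA…BABABABABABABABABABABABABABABABABABABABABABABABABABABABABA  (len 192)
step 7: BABABABABABABABABABABABABABABABABABABABABABABABABABABABABA…BABABABABABABABABABABABABABABABABABABABABABABABABABABABABA  (len 384)
step 8: BABABABABABABABABABABABABABABABABABABABABABABABABABABABABA…BABABABABABABABABABABABABABABABABABABABABABABABABABABABABA  (len 768)
step 9: BABABABABABABABABABABABABABABABABABABABABABABABABABABABABA…BABABABABABABABABABABABABABABABABABABABABABABABABABABABABA  (len 1536)
step 10: BABABABABABABABABABABABABABABABABABABABABABABABABABABABABA…BABABABABABABABABABABABABABABABABABABABABABABABABABABABABA  (len 3072)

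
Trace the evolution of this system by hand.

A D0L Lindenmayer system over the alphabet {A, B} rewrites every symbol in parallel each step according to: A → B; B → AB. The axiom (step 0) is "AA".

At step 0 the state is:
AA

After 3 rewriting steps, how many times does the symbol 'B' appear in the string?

k=0  AA
k=1  BB
k=2  ABAB
k=3  BABBAB

4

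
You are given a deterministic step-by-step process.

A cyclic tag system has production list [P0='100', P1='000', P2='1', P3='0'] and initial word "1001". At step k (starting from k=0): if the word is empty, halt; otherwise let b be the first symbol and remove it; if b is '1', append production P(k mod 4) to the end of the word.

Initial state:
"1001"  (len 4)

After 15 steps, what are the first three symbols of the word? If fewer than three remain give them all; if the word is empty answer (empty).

[0] "1001"  (len 4)
[1] "001100"  (len 6)
[2] "01100"  (len 5)
[3] "1100"  (len 4)
[4] "1000"  (len 4)
[5] "000100"  (len 6)
[6] "00100"  (len 5)
[7] "0100"  (len 4)
[8] "100"  (len 3)
[9] "00100"  (len 5)
[10] "0100"  (len 4)
[11] "100"  (len 3)
[12] "000"  (len 3)
[13] "00"  (len 2)
[14] "0"  (len 1)
[15] (halted — word empty)

(empty)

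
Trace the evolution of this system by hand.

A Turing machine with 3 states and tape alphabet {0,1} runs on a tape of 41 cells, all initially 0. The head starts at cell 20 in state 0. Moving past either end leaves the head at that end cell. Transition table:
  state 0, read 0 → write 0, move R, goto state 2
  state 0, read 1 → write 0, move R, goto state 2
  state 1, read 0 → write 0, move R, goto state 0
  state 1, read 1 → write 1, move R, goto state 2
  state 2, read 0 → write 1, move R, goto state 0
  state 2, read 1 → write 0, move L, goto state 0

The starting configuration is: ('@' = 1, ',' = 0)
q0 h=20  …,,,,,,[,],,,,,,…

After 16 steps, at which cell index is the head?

36

k=0  q0 h=20  …,,,,,,[,],,,,,,…
k=1  q2 h=21  …,,,,,,[,],,,,,,…
k=2  q0 h=22  …,,,,,@[,],,,,,,…
k=3  q2 h=23  …,,,,@,[,],,,,,,…
k=4  q0 h=24  …,,,@,@[,],,,,,,…
k=5  q2 h=25  …,,@,@,[,],,,,,,…
k=6  q0 h=26  …,@,@,@[,],,,,,,…
k=7  q2 h=27  …@,@,@,[,],,,,,,…
k=8  q0 h=28  …,@,@,@[,],,,,,,…
k=9  q2 h=29  …@,@,@,[,],,,,,,…
k=10  q0 h=30  …,@,@,@[,],,,,,,…
k=11  q2 h=31  …@,@,@,[,],,,,,,…
k=12  q0 h=32  …,@,@,@[,],,,,,,…
k=13  q2 h=33  …@,@,@,[,],,,,,,…
k=14  q0 h=34  …,@,@,@[,],,,,,,|
k=15  q2 h=35  …@,@,@,[,],,,,,|
k=16  q0 h=36  …,@,@,@[,],,,,|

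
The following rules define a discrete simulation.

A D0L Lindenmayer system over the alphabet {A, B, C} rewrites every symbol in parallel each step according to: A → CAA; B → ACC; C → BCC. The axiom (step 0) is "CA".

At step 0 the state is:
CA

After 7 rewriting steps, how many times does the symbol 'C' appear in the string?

2615

step 0: CA
step 1: BCCCAA
step 2: ACCBCCBCCBCCCAACAA
step 3: CAABCCBCCACCBCCBCCACCBCCBCCACCBCCBCCBCCCAACAABCCCAACAA
step 4: BCCCAACAAACCBCCBCCACCBCCBCCCAABCCBCCACCBCCBCCACCBCCBCCCAAB…CBCCACCBCCBCCBCCCAACAABCCCAACAAACCBCCBCCBCCCAACAABCCCAACAA  (len 162)
step 5: ACCBCCBCCBCCCAACAABCCCAACAACAABCCBCCACCBCCBCCACCBCCBCCCAAB…CBCCACCBCCBCCBCCCAACAABCCCAACAAACCBCCBCCBCCCAACAABCCCAACAA  (len 486)
step 6: CAABCCBCCACCBCCBCCACCBCCBCCACCBCCBCCBCCCAACAABCCCAACAAACCB…CBCCACCBCCBCCBCCCAACAABCCCAACAAACCBCCBCCBCCCAACAABCCCAACAA  (len 1458)
step 7: BCCCAACAAACCBCCBCCACCBCCBCCCAABCCBCCACCBCCBCCACCBCCBCCCAAB…CBCCACCBCCBCCBCCCAACAABCCCAACAAACCBCCBCCBCCCAACAABCCCAACAA  (len 4374)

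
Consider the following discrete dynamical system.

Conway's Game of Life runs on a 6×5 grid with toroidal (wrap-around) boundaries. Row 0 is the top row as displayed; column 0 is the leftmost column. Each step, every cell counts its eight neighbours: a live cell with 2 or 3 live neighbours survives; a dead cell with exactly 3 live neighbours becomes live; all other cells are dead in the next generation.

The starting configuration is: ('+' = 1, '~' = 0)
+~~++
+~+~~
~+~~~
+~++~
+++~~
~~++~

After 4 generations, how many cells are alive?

gen 0: +~~++
+~+~~
~+~~~
+~++~
+++~~
~~++~
gen 1: +~~~~
+~++~
+~~++
+~~++
+~~~~
~~~~~
gen 2: ~+~~+
+~++~
~~~~~
~+~+~
+~~~~
~~~~~
gen 3: +++++
+++++
~+~++
~~~~~
~~~~~
+~~~~
gen 4: ~~~~~
~~~~~
~+~~~
~~~~~
~~~~~
+~++~

4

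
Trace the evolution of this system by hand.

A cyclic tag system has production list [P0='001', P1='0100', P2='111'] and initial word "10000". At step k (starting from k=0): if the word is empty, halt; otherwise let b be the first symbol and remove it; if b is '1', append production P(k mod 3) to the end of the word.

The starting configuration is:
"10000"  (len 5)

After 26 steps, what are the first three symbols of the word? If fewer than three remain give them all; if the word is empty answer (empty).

0) "10000"  (len 5)
1) "0000001"  (len 7)
2) "000001"  (len 6)
3) "00001"  (len 5)
4) "0001"  (len 4)
5) "001"  (len 3)
6) "01"  (len 2)
7) "1"  (len 1)
8) "0100"  (len 4)
9) "100"  (len 3)
10) "00001"  (len 5)
11) "0001"  (len 4)
12) "001"  (len 3)
13) "01"  (len 2)
14) "1"  (len 1)
15) "111"  (len 3)
16) "11001"  (len 5)
17) "10010100"  (len 8)
18) "0010100111"  (len 10)
19) "010100111"  (len 9)
20) "10100111"  (len 8)
21) "0100111111"  (len 10)
22) "100111111"  (len 9)
23) "001111110100"  (len 12)
24) "01111110100"  (len 11)
25) "1111110100"  (len 10)
26) "1111101000100"  (len 13)

111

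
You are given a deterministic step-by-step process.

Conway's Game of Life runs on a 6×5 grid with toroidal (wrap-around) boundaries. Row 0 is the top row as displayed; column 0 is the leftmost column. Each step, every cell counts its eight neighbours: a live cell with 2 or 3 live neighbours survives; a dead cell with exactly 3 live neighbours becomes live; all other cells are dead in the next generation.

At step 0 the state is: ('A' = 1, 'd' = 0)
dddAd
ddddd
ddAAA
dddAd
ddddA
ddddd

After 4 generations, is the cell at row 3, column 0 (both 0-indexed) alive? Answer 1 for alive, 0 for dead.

step 0: dddAd
ddddd
ddAAA
dddAd
ddddA
ddddd
step 1: ddddd
ddAdA
ddAAA
ddAdd
ddddd
ddddd
step 2: ddddd
ddAdA
dAAdA
ddAdd
ddddd
ddddd
step 3: ddddd
AAAdd
AAAdd
dAAAd
ddddd
ddddd
step 4: dAddd
AdAdd
ddddA
AddAd
ddAdd
ddddd

1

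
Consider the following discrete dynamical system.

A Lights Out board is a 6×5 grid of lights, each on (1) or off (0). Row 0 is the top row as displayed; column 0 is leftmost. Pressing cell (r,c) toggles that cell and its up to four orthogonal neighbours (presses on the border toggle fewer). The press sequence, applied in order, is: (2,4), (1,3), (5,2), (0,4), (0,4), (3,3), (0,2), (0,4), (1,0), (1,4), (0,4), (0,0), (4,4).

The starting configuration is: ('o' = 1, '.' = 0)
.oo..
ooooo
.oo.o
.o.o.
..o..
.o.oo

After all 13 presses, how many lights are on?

15

[0] .oo..
ooooo
.oo.o
.o.o.
..o..
.o.oo
[1] .oo..
oooo.
.ooo.
.o.oo
..o..
.o.oo
[2] .ooo.
oo..o
.oo..
.o.oo
..o..
.o.oo
[3] .ooo.
oo..o
.oo..
.o.oo
.....
..o.o
[4] .oo.o
oo...
.oo..
.o.oo
.....
..o.o
[5] .ooo.
oo..o
.oo..
.o.oo
.....
..o.o
[6] .ooo.
oo..o
.ooo.
.oo..
...o.
..o.o
[7] .....
ooo.o
.ooo.
.oo..
...o.
..o.o
[8] ...oo
ooo..
.ooo.
.oo..
...o.
..o.o
[9] o..oo
..o..
oooo.
.oo..
...o.
..o.o
[10] o..o.
..ooo
ooooo
.oo..
...o.
..o.o
[11] o...o
..oo.
ooooo
.oo..
...o.
..o.o
[12] .o..o
o.oo.
ooooo
.oo..
...o.
..o.o
[13] .o..o
o.oo.
ooooo
.oo.o
....o
..o..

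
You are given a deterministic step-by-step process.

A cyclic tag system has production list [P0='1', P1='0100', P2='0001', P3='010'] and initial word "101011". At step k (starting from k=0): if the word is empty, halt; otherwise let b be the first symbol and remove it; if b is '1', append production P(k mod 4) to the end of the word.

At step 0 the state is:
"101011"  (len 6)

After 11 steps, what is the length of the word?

13

k=0  "101011"  (len 6)
k=1  "010111"  (len 6)
k=2  "10111"  (len 5)
k=3  "01110001"  (len 8)
k=4  "1110001"  (len 7)
k=5  "1100011"  (len 7)
k=6  "1000110100"  (len 10)
k=7  "0001101000001"  (len 13)
k=8  "001101000001"  (len 12)
k=9  "01101000001"  (len 11)
k=10  "1101000001"  (len 10)
k=11  "1010000010001"  (len 13)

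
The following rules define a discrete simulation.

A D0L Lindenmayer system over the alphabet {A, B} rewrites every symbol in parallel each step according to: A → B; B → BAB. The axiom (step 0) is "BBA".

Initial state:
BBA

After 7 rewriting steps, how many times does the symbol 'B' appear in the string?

0) BBA
1) BABBABB
2) BABBBABBABBBABBAB
3) BABBBABBABBABBBABBABBBABBABBABBBABBABBBAB
4) BABBBABBABBABBBABBABBBABBABBBABBABBABBBABBABBBABBABBABBBABBABBBABBABBBABBABBABBBABBABBBABBABBABBBAB
5) BABBBABBABBABBBABBABBBABBABBBABBABBABBBABBABBBABBABBABBBAB…BABBBABBABBABBBABBABBBABBABBABBBABBABBBABBABBBABBABBABBBAB  (len 239)
6) BABBBABBABBABBBABBABBBABBABBBABBABBABBBABBABBBABBABBABBBAB…BABBBABBABBABBBABBABBBABBABBABBBABBABBBABBABBBABBABBABBBAB  (len 577)
7) BABBBABBABBABBBABBABBBABBABBBABBABBABBBABBABBBABBABBABBBAB…BABBBABBABBABBBABBABBBABBABBABBBABBABBBABBABBBABBABBABBBAB  (len 1393)

985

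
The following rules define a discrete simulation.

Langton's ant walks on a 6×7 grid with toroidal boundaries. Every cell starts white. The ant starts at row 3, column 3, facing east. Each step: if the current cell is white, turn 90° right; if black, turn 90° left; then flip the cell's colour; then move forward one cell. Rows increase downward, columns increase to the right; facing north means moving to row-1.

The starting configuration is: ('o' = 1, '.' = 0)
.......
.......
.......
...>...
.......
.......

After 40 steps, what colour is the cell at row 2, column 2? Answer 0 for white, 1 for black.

gen 0: .......
.......
.......
...>...
.......
.......
gen 1: .......
.......
.......
...o...
...v...
.......
gen 2: .......
.......
.......
...o...
..<o...
.......
gen 3: .......
.......
.......
..^o...
..oo...
.......
gen 4: .......
.......
.......
..o>...
..oo...
.......
gen 5: .......
.......
...^...
..o....
..oo...
.......
gen 6: .......
.......
...o>..
..o....
..oo...
.......
gen 7: .......
.......
...oo..
..o.v..
..oo...
.......
gen 8: .......
.......
...oo..
..o<o..
..oo...
.......
gen 9: .......
.......
...^o..
..ooo..
..oo...
.......
gen 10: .......
.......
..<.o..
..ooo..
..oo...
.......
gen 11: .......
..^....
..o.o..
..ooo..
..oo...
.......
gen 12: .......
..o>...
..o.o..
..ooo..
..oo...
.......
gen 13: .......
..oo...
..ovo..
..ooo..
..oo...
.......
gen 14: .......
..oo...
..<oo..
..ooo..
..oo...
.......
gen 15: .......
..oo...
...oo..
..voo..
..oo...
.......
gen 16: .......
..oo...
...oo..
...>o..
..oo...
.......
gen 17: .......
..oo...
...^o..
....o..
..oo...
.......
gen 18: .......
..oo...
..<.o..
....o..
..oo...
.......
gen 19: .......
..^o...
..o.o..
....o..
..oo...
.......
gen 20: .......
.<.o...
..o.o..
....o..
..oo...
.......
gen 21: .^.....
.o.o...
..o.o..
....o..
..oo...
.......
gen 22: .o>....
.o.o...
..o.o..
....o..
..oo...
.......
gen 23: .oo....
.ovo...
..o.o..
....o..
..oo...
.......
gen 24: .oo....
.<oo...
..o.o..
....o..
..oo...
.......
gen 25: .oo....
..oo...
.vo.o..
....o..
..oo...
.......
gen 26: .oo....
..oo...
<oo.o..
....o..
..oo...
.......
gen 27: .oo....
^.oo...
ooo.o..
....o..
..oo...
.......
gen 28: .oo....
o>oo...
ooo.o..
....o..
..oo...
.......
gen 29: .oo....
oooo...
ovo.o..
....o..
..oo...
.......
gen 30: .oo....
oooo...
o.>.o..
....o..
..oo...
.......
gen 31: .oo....
oo^o...
o...o..
....o..
..oo...
.......
gen 32: .oo....
o<.o...
o...o..
....o..
..oo...
.......
gen 33: .oo....
o..o...
ov..o..
....o..
..oo...
.......
gen 34: .oo....
o..o...
<o..o..
....o..
..oo...
.......
gen 35: .oo....
o..o...
.o..o..
v...o..
..oo...
.......
gen 36: .oo....
o..o...
.o..o..
o...o.<
..oo...
.......
gen 37: .oo....
o..o...
.o..o.^
o...o.o
..oo...
.......
gen 38: .oo....
o..o...
>o..o.o
o...o.o
..oo...
.......
gen 39: .oo....
o..o...
oo..o.o
v...o.o
..oo...
.......
gen 40: .oo....
o..o...
oo..o.o
.>..o.o
..oo...
.......

0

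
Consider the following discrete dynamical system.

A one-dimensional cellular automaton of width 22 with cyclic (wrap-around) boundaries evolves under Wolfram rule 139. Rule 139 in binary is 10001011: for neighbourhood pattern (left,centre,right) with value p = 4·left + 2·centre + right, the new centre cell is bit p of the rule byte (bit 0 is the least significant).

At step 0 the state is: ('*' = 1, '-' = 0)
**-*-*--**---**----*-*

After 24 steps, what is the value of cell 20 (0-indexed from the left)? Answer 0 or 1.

step 0: **-*-*--**---**----*-*
step 1: *------**--***--***--*
step 2: --******--***--***--**
step 3: -******--***--***--**-
step 4: ******--***--***--**--
step 5: *****--***--***--**--*
step 6: ****--***--***--**--**
step 7: ***--***--***--**--***
step 8: **--***--***--**--****
step 9: *--***--***--**--*****
step 10: --***--***--**--******
step 11: -***--***--**--******-
step 12: ***--***--**--******--
step 13: **--***--**--******--*
step 14: *--***--**--******--**
step 15: --***--**--******--***
step 16: -***--**--******--***-
step 17: ***--**--******--***--
step 18: **--**--******--***--*
step 19: *--**--******--***--**
step 20: --**--******--***--***
step 21: -**--******--***--***-
step 22: **--******--***--***--
step 23: *--******--***--***--*
step 24: --******--***--***--**

1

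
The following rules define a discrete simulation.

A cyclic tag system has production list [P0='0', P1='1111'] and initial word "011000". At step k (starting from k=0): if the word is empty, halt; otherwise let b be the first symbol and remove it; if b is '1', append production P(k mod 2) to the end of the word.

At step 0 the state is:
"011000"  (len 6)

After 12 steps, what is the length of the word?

gen 0: "011000"  (len 6)
gen 1: "11000"  (len 5)
gen 2: "10001111"  (len 8)
gen 3: "00011110"  (len 8)
gen 4: "0011110"  (len 7)
gen 5: "011110"  (len 6)
gen 6: "11110"  (len 5)
gen 7: "11100"  (len 5)
gen 8: "11001111"  (len 8)
gen 9: "10011110"  (len 8)
gen 10: "00111101111"  (len 11)
gen 11: "0111101111"  (len 10)
gen 12: "111101111"  (len 9)

9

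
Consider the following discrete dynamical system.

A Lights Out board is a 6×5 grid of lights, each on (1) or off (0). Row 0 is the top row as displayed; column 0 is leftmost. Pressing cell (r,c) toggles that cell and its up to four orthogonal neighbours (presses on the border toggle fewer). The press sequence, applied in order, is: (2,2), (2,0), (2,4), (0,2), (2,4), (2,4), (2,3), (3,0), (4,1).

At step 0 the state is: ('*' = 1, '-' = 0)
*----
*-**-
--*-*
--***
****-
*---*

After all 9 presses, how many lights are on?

0) *----
*-**-
--*-*
--***
****-
*---*
1) *----
*--*-
-*-**
---**
****-
*---*
2) *----
---*-
*--**
*--**
****-
*---*
3) *----
---**
*----
*--*-
****-
*---*
4) ****-
--***
*----
*--*-
****-
*---*
5) ****-
--**-
*--**
*--**
****-
*---*
6) ****-
--***
*----
*--*-
****-
*---*
7) ****-
--*-*
*-***
*----
****-
*---*
8) ****-
--*-*
--***
-*---
-***-
*---*
9) ****-
--*-*
--***
-----
*--*-
**--*

14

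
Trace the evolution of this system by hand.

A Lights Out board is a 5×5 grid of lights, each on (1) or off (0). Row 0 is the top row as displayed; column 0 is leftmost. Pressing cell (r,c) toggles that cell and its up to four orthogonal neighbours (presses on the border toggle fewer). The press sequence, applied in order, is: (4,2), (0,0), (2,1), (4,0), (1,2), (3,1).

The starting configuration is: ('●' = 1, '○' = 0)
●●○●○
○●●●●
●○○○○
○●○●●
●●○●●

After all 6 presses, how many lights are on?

k=0  ●●○●○
○●●●●
●○○○○
○●○●●
●●○●●
k=1  ●●○●○
○●●●●
●○○○○
○●●●●
●○●○●
k=2  ○○○●○
●●●●●
●○○○○
○●●●●
●○●○●
k=3  ○○○●○
●○●●●
○●●○○
○○●●●
●○●○●
k=4  ○○○●○
●○●●●
○●●○○
●○●●●
○●●○●
k=5  ○○●●○
●●○○●
○●○○○
●○●●●
○●●○●
k=6  ○○●●○
●●○○●
○○○○○
○●○●●
○○●○●

10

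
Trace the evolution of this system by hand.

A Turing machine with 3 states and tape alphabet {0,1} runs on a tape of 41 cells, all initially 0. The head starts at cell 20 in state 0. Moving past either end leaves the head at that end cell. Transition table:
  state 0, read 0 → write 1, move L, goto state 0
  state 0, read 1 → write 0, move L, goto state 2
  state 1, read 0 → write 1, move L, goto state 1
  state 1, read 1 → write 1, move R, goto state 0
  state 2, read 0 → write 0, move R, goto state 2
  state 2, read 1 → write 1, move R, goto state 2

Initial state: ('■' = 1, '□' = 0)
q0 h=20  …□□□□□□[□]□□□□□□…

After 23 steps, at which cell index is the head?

1

gen 0: q0 h=20  …□□□□□□[□]□□□□□□…
gen 1: q0 h=19  …□□□□□□[□]■□□□□□…
gen 2: q0 h=18  …□□□□□□[□]■■□□□□…
gen 3: q0 h=17  …□□□□□□[□]■■■□□□…
gen 4: q0 h=16  …□□□□□□[□]■■■■□□…
gen 5: q0 h=15  …□□□□□□[□]■■■■■□…
gen 6: q0 h=14  …□□□□□□[□]■■■■■■…
gen 7: q0 h=13  …□□□□□□[□]■■■■■■…
gen 8: q0 h=12  …□□□□□□[□]■■■■■■…
gen 9: q0 h=11  …□□□□□□[□]■■■■■■…
gen 10: q0 h=10  …□□□□□□[□]■■■■■■…
gen 11: q0 h= 9  …□□□□□□[□]■■■■■■…
gen 12: q0 h= 8  …□□□□□□[□]■■■■■■…
gen 13: q0 h= 7  …□□□□□□[□]■■■■■■…
gen 14: q0 h= 6  |□□□□□□[□]■■■■■■…
gen 15: q0 h= 5  |□□□□□[□]■■■■■■…
gen 16: q0 h= 4  |□□□□[□]■■■■■■…
gen 17: q0 h= 3  |□□□[□]■■■■■■…
gen 18: q0 h= 2  |□□[□]■■■■■■…
gen 19: q0 h= 1  |□[□]■■■■■■…
gen 20: q0 h= 0  |[□]■■■■■■…
gen 21: q0 h= 0  |[■]■■■■■■…
gen 22: q2 h= 0  |[□]■■■■■■…
gen 23: q2 h= 1  |□[■]■■■■■■…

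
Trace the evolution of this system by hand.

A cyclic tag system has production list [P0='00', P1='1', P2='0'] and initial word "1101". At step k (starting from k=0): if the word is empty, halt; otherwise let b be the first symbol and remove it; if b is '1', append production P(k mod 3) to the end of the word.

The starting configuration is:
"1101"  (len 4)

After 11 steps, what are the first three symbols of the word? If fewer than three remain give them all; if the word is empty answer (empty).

(empty)

0) "1101"  (len 4)
1) "10100"  (len 5)
2) "01001"  (len 5)
3) "1001"  (len 4)
4) "00100"  (len 5)
5) "0100"  (len 4)
6) "100"  (len 3)
7) "0000"  (len 4)
8) "000"  (len 3)
9) "00"  (len 2)
10) "0"  (len 1)
11) (halted — word empty)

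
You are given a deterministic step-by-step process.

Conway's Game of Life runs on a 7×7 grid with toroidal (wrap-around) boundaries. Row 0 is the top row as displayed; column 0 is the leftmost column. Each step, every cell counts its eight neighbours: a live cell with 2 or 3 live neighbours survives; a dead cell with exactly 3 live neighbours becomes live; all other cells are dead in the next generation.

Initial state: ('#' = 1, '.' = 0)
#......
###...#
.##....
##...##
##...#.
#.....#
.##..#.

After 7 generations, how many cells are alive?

t=0: #......
###...#
.##....
##...##
##...#.
#.....#
.##..#.
t=1: .......
..#...#
.....#.
.....#.
.....#.
..#..#.
.#.....
t=2: .......
.......
.....##
....###
....###
.......
.......
t=3: .......
.......
....#.#
#......
....#.#
.....#.
.......
t=4: .......
.......
.......
#.....#
.....##
.....#.
.......
t=5: .......
.......
.......
#....##
#....#.
.....##
.......
t=6: .......
.......
......#
#....#.
#...#..
.....##
.......
t=7: .......
.......
......#
#....#.
#...#..
.....##
.......

7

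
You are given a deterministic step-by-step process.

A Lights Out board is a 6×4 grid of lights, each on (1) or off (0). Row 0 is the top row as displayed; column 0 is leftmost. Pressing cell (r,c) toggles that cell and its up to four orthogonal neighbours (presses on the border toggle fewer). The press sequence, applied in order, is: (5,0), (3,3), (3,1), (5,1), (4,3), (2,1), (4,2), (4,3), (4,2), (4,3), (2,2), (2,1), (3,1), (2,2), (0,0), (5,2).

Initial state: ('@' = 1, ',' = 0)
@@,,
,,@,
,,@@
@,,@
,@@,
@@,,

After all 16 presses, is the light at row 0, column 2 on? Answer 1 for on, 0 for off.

0

k=0  @@,,
,,@,
,,@@
@,,@
,@@,
@@,,
k=1  @@,,
,,@,
,,@@
@,,@
@@@,
,,,,
k=2  @@,,
,,@,
,,@,
@,@,
@@@@
,,,,
k=3  @@,,
,,@,
,@@,
,@,,
@,@@
,,,,
k=4  @@,,
,,@,
,@@,
,@,,
@@@@
@@@,
k=5  @@,,
,,@,
,@@,
,@,@
@@,,
@@@@
k=6  @@,,
,@@,
@,,,
,,,@
@@,,
@@@@
k=7  @@,,
,@@,
@,,,
,,@@
@,@@
@@,@
k=8  @@,,
,@@,
@,,,
,,@,
@,,,
@@,,
k=9  @@,,
,@@,
@,,,
,,,,
@@@@
@@@,
k=10  @@,,
,@@,
@,,,
,,,@
@@,,
@@@@
k=11  @@,,
,@,,
@@@@
,,@@
@@,,
@@@@
k=12  @@,,
,,,,
,,,@
,@@@
@@,,
@@@@
k=13  @@,,
,,,,
,@,@
@,,@
@,,,
@@@@
k=14  @@,,
,,@,
,,@,
@,@@
@,,,
@@@@
k=15  ,,,,
@,@,
,,@,
@,@@
@,,,
@@@@
k=16  ,,,,
@,@,
,,@,
@,@@
@,@,
@,,,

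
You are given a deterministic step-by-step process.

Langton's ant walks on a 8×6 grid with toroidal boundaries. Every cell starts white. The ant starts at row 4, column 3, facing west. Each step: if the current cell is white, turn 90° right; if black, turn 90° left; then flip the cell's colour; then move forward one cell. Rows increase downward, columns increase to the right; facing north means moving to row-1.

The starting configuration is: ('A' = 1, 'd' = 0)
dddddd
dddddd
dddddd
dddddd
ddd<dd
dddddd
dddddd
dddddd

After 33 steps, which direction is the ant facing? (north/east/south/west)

north

0) dddddd
dddddd
dddddd
dddddd
ddd<dd
dddddd
dddddd
dddddd
1) dddddd
dddddd
dddddd
ddd^dd
dddAdd
dddddd
dddddd
dddddd
2) dddddd
dddddd
dddddd
dddA>d
dddAdd
dddddd
dddddd
dddddd
3) dddddd
dddddd
dddddd
dddAAd
dddAvd
dddddd
dddddd
dddddd
4) dddddd
dddddd
dddddd
dddAAd
ddd<Ad
dddddd
dddddd
dddddd
5) dddddd
dddddd
dddddd
dddAAd
ddddAd
dddvdd
dddddd
dddddd
6) dddddd
dddddd
dddddd
dddAAd
ddddAd
dd<Add
dddddd
dddddd
7) dddddd
dddddd
dddddd
dddAAd
dd^dAd
ddAAdd
dddddd
dddddd
8) dddddd
dddddd
dddddd
dddAAd
ddA>Ad
ddAAdd
dddddd
dddddd
9) dddddd
dddddd
dddddd
dddAAd
ddAAAd
ddAvdd
dddddd
dddddd
10) dddddd
dddddd
dddddd
dddAAd
ddAAAd
ddAd>d
dddddd
dddddd
11) dddddd
dddddd
dddddd
dddAAd
ddAAAd
ddAdAd
ddddvd
dddddd
12) dddddd
dddddd
dddddd
dddAAd
ddAAAd
ddAdAd
ddd<Ad
dddddd
13) dddddd
dddddd
dddddd
dddAAd
ddAAAd
ddA^Ad
dddAAd
dddddd
14) dddddd
dddddd
dddddd
dddAAd
ddAAAd
ddAA>d
dddAAd
dddddd
15) dddddd
dddddd
dddddd
dddAAd
ddAA^d
ddAAdd
dddAAd
dddddd
16) dddddd
dddddd
dddddd
dddAAd
ddA<dd
ddAAdd
dddAAd
dddddd
17) dddddd
dddddd
dddddd
dddAAd
ddAddd
ddAvdd
dddAAd
dddddd
18) dddddd
dddddd
dddddd
dddAAd
ddAddd
ddAd>d
dddAAd
dddddd
19) dddddd
dddddd
dddddd
dddAAd
ddAddd
ddAdAd
dddAvd
dddddd
20) dddddd
dddddd
dddddd
dddAAd
ddAddd
ddAdAd
dddAd>
dddddd
21) dddddd
dddddd
dddddd
dddAAd
ddAddd
ddAdAd
dddAdA
dddddv
22) dddddd
dddddd
dddddd
dddAAd
ddAddd
ddAdAd
dddAdA
dddd<A
23) dddddd
dddddd
dddddd
dddAAd
ddAddd
ddAdAd
dddA^A
ddddAA
24) dddddd
dddddd
dddddd
dddAAd
ddAddd
ddAdAd
dddAA>
ddddAA
25) dddddd
dddddd
dddddd
dddAAd
ddAddd
ddAdA^
dddAAd
ddddAA
26) dddddd
dddddd
dddddd
dddAAd
ddAddd
>dAdAA
dddAAd
ddddAA
27) dddddd
dddddd
dddddd
dddAAd
ddAddd
AdAdAA
vddAAd
ddddAA
28) dddddd
dddddd
dddddd
dddAAd
ddAddd
AdAdAA
AddAA<
ddddAA
29) dddddd
dddddd
dddddd
dddAAd
ddAddd
AdAdA^
AddAAA
ddddAA
30) dddddd
dddddd
dddddd
dddAAd
ddAddd
AdAd<d
AddAAA
ddddAA
31) dddddd
dddddd
dddddd
dddAAd
ddAddd
AdAddd
AddAvA
ddddAA
32) dddddd
dddddd
dddddd
dddAAd
ddAddd
AdAddd
AddAd>
ddddAA
33) dddddd
dddddd
dddddd
dddAAd
ddAddd
AdAdd^
AddAdd
ddddAA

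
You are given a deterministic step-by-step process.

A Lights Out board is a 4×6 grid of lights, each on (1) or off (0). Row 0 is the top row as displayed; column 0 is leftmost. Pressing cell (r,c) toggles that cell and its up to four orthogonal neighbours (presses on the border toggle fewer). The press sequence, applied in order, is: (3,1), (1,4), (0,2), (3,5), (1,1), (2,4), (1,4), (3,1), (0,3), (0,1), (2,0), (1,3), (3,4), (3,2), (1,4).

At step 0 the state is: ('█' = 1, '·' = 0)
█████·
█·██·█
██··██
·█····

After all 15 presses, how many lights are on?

step 0: █████·
█·██·█
██··██
·█····
step 1: █████·
█·██·█
█···██
█·█···
step 2: ████··
█·█·█·
█····█
█·█···
step 3: █·····
█···█·
█····█
█·█···
step 4: █·····
█···█·
█·····
█·█·██
step 5: ██····
·██·█·
██····
█·█·██
step 6: ██····
·██···
██·███
█·█··█
step 7: ██··█·
·█████
██·█·█
█·█··█
step 8: ██··█·
·█████
█··█·█
·█···█
step 9: ████··
·██·██
█··█·█
·█···█
step 10: ···█··
··█·██
█··█·█
·█···█
step 11: ···█··
█·█·██
·█·█·█
██···█
step 12: ······
█··█·█
·█···█
██···█
step 13: ······
█··█·█
·█··██
██·██·
step 14: ······
█··█·█
·██·██
█·█·█·
step 15: ····█·
█···█·
·██··█
█·█·█·

9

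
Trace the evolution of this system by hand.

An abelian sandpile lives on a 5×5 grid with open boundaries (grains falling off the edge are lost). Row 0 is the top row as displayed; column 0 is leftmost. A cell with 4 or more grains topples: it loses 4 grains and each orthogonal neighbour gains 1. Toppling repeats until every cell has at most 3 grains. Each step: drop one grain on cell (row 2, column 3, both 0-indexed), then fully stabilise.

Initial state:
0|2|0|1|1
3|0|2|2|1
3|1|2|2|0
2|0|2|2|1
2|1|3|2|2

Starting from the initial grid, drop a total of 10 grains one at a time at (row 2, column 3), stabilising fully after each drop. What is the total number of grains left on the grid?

45

gen 0: 0|2|0|1|1
3|0|2|2|1
3|1|2|2|0
2|0|2|2|1
2|1|3|2|2
gen 1: 0|2|0|1|1
3|0|2|2|1
3|1|2|3|0
2|0|2|2|1
2|1|3|2|2
gen 2: 0|2|0|1|1
3|0|2|3|1
3|1|3|0|1
2|0|2|3|1
2|1|3|2|2
gen 3: 0|2|0|1|1
3|0|2|3|1
3|1|3|1|1
2|0|2|3|1
2|1|3|2|2
gen 4: 0|2|0|1|1
3|0|2|3|1
3|1|3|2|1
2|0|2|3|1
2|1|3|2|2
gen 5: 0|2|0|1|1
3|0|2|3|1
3|1|3|3|1
2|0|2|3|1
2|1|3|2|2
gen 6: 0|2|1|2|1
3|1|0|1|2
3|2|2|3|2
2|1|1|2|2
2|2|1|0|3
gen 7: 0|2|1|2|1
3|1|0|2|2
3|2|3|0|3
2|1|1|3|2
2|2|1|0|3
gen 8: 0|2|1|2|1
3|1|0|2|2
3|2|3|1|3
2|1|1|3|2
2|2|1|0|3
gen 9: 0|2|1|2|1
3|1|0|2|2
3|2|3|2|3
2|1|1|3|2
2|2|1|0|3
gen 10: 0|2|1|2|1
3|1|0|2|2
3|2|3|3|3
2|1|1|3|2
2|2|1|0|3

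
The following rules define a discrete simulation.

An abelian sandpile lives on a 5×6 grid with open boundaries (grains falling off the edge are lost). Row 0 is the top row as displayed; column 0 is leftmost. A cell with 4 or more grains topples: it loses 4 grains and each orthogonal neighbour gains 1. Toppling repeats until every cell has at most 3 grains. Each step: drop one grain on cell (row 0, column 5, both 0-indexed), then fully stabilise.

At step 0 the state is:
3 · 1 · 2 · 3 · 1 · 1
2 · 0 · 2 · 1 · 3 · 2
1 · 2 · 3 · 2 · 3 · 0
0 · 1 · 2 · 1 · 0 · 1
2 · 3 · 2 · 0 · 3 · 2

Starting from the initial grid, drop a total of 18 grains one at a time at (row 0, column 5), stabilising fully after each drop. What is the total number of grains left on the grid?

[0] 3 · 1 · 2 · 3 · 1 · 1
2 · 0 · 2 · 1 · 3 · 2
1 · 2 · 3 · 2 · 3 · 0
0 · 1 · 2 · 1 · 0 · 1
2 · 3 · 2 · 0 · 3 · 2
[1] 3 · 1 · 2 · 3 · 1 · 2
2 · 0 · 2 · 1 · 3 · 2
1 · 2 · 3 · 2 · 3 · 0
0 · 1 · 2 · 1 · 0 · 1
2 · 3 · 2 · 0 · 3 · 2
[2] 3 · 1 · 2 · 3 · 1 · 3
2 · 0 · 2 · 1 · 3 · 2
1 · 2 · 3 · 2 · 3 · 0
0 · 1 · 2 · 1 · 0 · 1
2 · 3 · 2 · 0 · 3 · 2
[3] 3 · 1 · 2 · 3 · 2 · 0
2 · 0 · 2 · 1 · 3 · 3
1 · 2 · 3 · 2 · 3 · 0
0 · 1 · 2 · 1 · 0 · 1
2 · 3 · 2 · 0 · 3 · 2
[4] 3 · 1 · 2 · 3 · 2 · 1
2 · 0 · 2 · 1 · 3 · 3
1 · 2 · 3 · 2 · 3 · 0
0 · 1 · 2 · 1 · 0 · 1
2 · 3 · 2 · 0 · 3 · 2
[5] 3 · 1 · 2 · 3 · 2 · 2
2 · 0 · 2 · 1 · 3 · 3
1 · 2 · 3 · 2 · 3 · 0
0 · 1 · 2 · 1 · 0 · 1
2 · 3 · 2 · 0 · 3 · 2
[6] 3 · 1 · 2 · 3 · 2 · 3
2 · 0 · 2 · 1 · 3 · 3
1 · 2 · 3 · 2 · 3 · 0
0 · 1 · 2 · 1 · 0 · 1
2 · 3 · 2 · 0 · 3 · 2
[7] 3 · 1 · 3 · 0 · 1 · 2
2 · 0 · 2 · 3 · 2 · 1
1 · 2 · 3 · 3 · 0 · 2
0 · 1 · 2 · 1 · 1 · 1
2 · 3 · 2 · 0 · 3 · 2
[8] 3 · 1 · 3 · 0 · 1 · 3
2 · 0 · 2 · 3 · 2 · 1
1 · 2 · 3 · 3 · 0 · 2
0 · 1 · 2 · 1 · 1 · 1
2 · 3 · 2 · 0 · 3 · 2
[9] 3 · 1 · 3 · 0 · 2 · 0
2 · 0 · 2 · 3 · 2 · 2
1 · 2 · 3 · 3 · 0 · 2
0 · 1 · 2 · 1 · 1 · 1
2 · 3 · 2 · 0 · 3 · 2
[10] 3 · 1 · 3 · 0 · 2 · 1
2 · 0 · 2 · 3 · 2 · 2
1 · 2 · 3 · 3 · 0 · 2
0 · 1 · 2 · 1 · 1 · 1
2 · 3 · 2 · 0 · 3 · 2
[11] 3 · 1 · 3 · 0 · 2 · 2
2 · 0 · 2 · 3 · 2 · 2
1 · 2 · 3 · 3 · 0 · 2
0 · 1 · 2 · 1 · 1 · 1
2 · 3 · 2 · 0 · 3 · 2
[12] 3 · 1 · 3 · 0 · 2 · 3
2 · 0 · 2 · 3 · 2 · 2
1 · 2 · 3 · 3 · 0 · 2
0 · 1 · 2 · 1 · 1 · 1
2 · 3 · 2 · 0 · 3 · 2
[13] 3 · 1 · 3 · 0 · 3 · 0
2 · 0 · 2 · 3 · 2 · 3
1 · 2 · 3 · 3 · 0 · 2
0 · 1 · 2 · 1 · 1 · 1
2 · 3 · 2 · 0 · 3 · 2
[14] 3 · 1 · 3 · 0 · 3 · 1
2 · 0 · 2 · 3 · 2 · 3
1 · 2 · 3 · 3 · 0 · 2
0 · 1 · 2 · 1 · 1 · 1
2 · 3 · 2 · 0 · 3 · 2
[15] 3 · 1 · 3 · 0 · 3 · 2
2 · 0 · 2 · 3 · 2 · 3
1 · 2 · 3 · 3 · 0 · 2
0 · 1 · 2 · 1 · 1 · 1
2 · 3 · 2 · 0 · 3 · 2
[16] 3 · 1 · 3 · 0 · 3 · 3
2 · 0 · 2 · 3 · 2 · 3
1 · 2 · 3 · 3 · 0 · 2
0 · 1 · 2 · 1 · 1 · 1
2 · 3 · 2 · 0 · 3 · 2
[17] 3 · 2 · 0 · 3 · 1 · 2
2 · 1 · 1 · 2 · 1 · 1
1 · 3 · 1 · 1 · 2 · 3
0 · 1 · 3 · 2 · 1 · 1
2 · 3 · 2 · 0 · 3 · 2
[18] 3 · 2 · 0 · 3 · 1 · 3
2 · 1 · 1 · 2 · 1 · 1
1 · 3 · 1 · 1 · 2 · 3
0 · 1 · 3 · 2 · 1 · 1
2 · 3 · 2 · 0 · 3 · 2

51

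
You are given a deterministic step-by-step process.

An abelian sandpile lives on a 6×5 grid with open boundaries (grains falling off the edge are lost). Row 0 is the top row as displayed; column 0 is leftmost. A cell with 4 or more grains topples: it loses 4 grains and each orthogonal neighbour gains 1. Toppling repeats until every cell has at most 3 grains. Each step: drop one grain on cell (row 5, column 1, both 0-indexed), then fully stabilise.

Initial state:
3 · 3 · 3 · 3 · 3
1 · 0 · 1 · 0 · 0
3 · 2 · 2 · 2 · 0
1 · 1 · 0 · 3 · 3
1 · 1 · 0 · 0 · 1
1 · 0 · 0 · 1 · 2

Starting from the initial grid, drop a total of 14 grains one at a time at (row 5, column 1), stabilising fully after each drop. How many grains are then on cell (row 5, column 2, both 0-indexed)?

t=0: 3 · 3 · 3 · 3 · 3
1 · 0 · 1 · 0 · 0
3 · 2 · 2 · 2 · 0
1 · 1 · 0 · 3 · 3
1 · 1 · 0 · 0 · 1
1 · 0 · 0 · 1 · 2
t=1: 3 · 3 · 3 · 3 · 3
1 · 0 · 1 · 0 · 0
3 · 2 · 2 · 2 · 0
1 · 1 · 0 · 3 · 3
1 · 1 · 0 · 0 · 1
1 · 1 · 0 · 1 · 2
t=2: 3 · 3 · 3 · 3 · 3
1 · 0 · 1 · 0 · 0
3 · 2 · 2 · 2 · 0
1 · 1 · 0 · 3 · 3
1 · 1 · 0 · 0 · 1
1 · 2 · 0 · 1 · 2
t=3: 3 · 3 · 3 · 3 · 3
1 · 0 · 1 · 0 · 0
3 · 2 · 2 · 2 · 0
1 · 1 · 0 · 3 · 3
1 · 1 · 0 · 0 · 1
1 · 3 · 0 · 1 · 2
t=4: 3 · 3 · 3 · 3 · 3
1 · 0 · 1 · 0 · 0
3 · 2 · 2 · 2 · 0
1 · 1 · 0 · 3 · 3
1 · 2 · 0 · 0 · 1
2 · 0 · 1 · 1 · 2
t=5: 3 · 3 · 3 · 3 · 3
1 · 0 · 1 · 0 · 0
3 · 2 · 2 · 2 · 0
1 · 1 · 0 · 3 · 3
1 · 2 · 0 · 0 · 1
2 · 1 · 1 · 1 · 2
t=6: 3 · 3 · 3 · 3 · 3
1 · 0 · 1 · 0 · 0
3 · 2 · 2 · 2 · 0
1 · 1 · 0 · 3 · 3
1 · 2 · 0 · 0 · 1
2 · 2 · 1 · 1 · 2
t=7: 3 · 3 · 3 · 3 · 3
1 · 0 · 1 · 0 · 0
3 · 2 · 2 · 2 · 0
1 · 1 · 0 · 3 · 3
1 · 2 · 0 · 0 · 1
2 · 3 · 1 · 1 · 2
t=8: 3 · 3 · 3 · 3 · 3
1 · 0 · 1 · 0 · 0
3 · 2 · 2 · 2 · 0
1 · 1 · 0 · 3 · 3
1 · 3 · 0 · 0 · 1
3 · 0 · 2 · 1 · 2
t=9: 3 · 3 · 3 · 3 · 3
1 · 0 · 1 · 0 · 0
3 · 2 · 2 · 2 · 0
1 · 1 · 0 · 3 · 3
1 · 3 · 0 · 0 · 1
3 · 1 · 2 · 1 · 2
t=10: 3 · 3 · 3 · 3 · 3
1 · 0 · 1 · 0 · 0
3 · 2 · 2 · 2 · 0
1 · 1 · 0 · 3 · 3
1 · 3 · 0 · 0 · 1
3 · 2 · 2 · 1 · 2
t=11: 3 · 3 · 3 · 3 · 3
1 · 0 · 1 · 0 · 0
3 · 2 · 2 · 2 · 0
1 · 1 · 0 · 3 · 3
1 · 3 · 0 · 0 · 1
3 · 3 · 2 · 1 · 2
t=12: 3 · 3 · 3 · 3 · 3
1 · 0 · 1 · 0 · 0
3 · 2 · 2 · 2 · 0
1 · 2 · 0 · 3 · 3
3 · 0 · 1 · 0 · 1
0 · 2 · 3 · 1 · 2
t=13: 3 · 3 · 3 · 3 · 3
1 · 0 · 1 · 0 · 0
3 · 2 · 2 · 2 · 0
1 · 2 · 0 · 3 · 3
3 · 0 · 1 · 0 · 1
0 · 3 · 3 · 1 · 2
t=14: 3 · 3 · 3 · 3 · 3
1 · 0 · 1 · 0 · 0
3 · 2 · 2 · 2 · 0
1 · 2 · 0 · 3 · 3
3 · 1 · 2 · 0 · 1
1 · 1 · 0 · 2 · 2

0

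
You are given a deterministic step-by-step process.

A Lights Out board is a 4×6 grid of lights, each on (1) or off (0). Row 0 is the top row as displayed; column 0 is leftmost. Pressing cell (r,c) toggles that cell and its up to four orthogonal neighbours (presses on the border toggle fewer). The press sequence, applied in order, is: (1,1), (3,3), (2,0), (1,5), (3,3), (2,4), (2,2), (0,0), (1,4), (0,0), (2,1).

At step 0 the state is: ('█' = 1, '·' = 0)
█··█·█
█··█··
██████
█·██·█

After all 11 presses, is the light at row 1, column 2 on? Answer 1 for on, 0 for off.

0

gen 0: █··█·█
█··█··
██████
█·██·█
gen 1: ██·█·█
·███··
█·████
█·██·█
gen 2: ██·█·█
·███··
█·█·██
█···██
gen 3: ██·█·█
████··
·██·██
····██
gen 4: ██·█··
██████
·██·█·
····██
gen 5: ██·█··
██████
·████·
··██·█
gen 6: ██·█··
████·█
·██··█
··████
gen 7: ██·█··
██·█·█
···█·█
···███
gen 8: ···█··
·█·█·█
···█·█
···███
gen 9: ···██·
·█··█·
···███
···███
gen 10: ██·██·
██··█·
···███
···███
gen 11: ██·██·
█···█·
██████
·█·███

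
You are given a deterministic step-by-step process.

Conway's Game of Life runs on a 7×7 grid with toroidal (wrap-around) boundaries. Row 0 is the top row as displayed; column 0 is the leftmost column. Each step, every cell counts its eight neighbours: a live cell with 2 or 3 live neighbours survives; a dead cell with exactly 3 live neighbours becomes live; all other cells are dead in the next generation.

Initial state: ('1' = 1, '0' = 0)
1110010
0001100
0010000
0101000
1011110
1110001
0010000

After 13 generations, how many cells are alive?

18

0) 1110010
0001100
0010000
0101000
1011110
1110001
0010000
1) 0110100
0001100
0010100
0100000
0000110
1000111
0001000
2) 0010100
0100110
0010100
0001110
1000100
0001001
1111001
3) 0000101
0110110
0010000
0000010
0000001
0001111
1100111
4) 0010000
0110110
0111110
0000000
0000001
0001000
0000000
5) 0111000
0000010
0100010
0011110
0000000
0000000
0000000
6) 0010000
0100100
0011011
0011110
0001100
0000000
0010000
7) 0111000
0100110
0100001
0000001
0010010
0001000
0000000
8) 0111100
0101110
0000001
1000011
0000000
0000000
0001000
9) 0100010
1100010
0000000
1000011
0000001
0000000
0001100
10) 1110011
1100001
0100010
1000011
1000011
0000000
0000100
11) 0010010
0000000
0100010
0100100
1000010
0000011
1100011
12) 1100010
0000000
0000000
1100111
1000110
0100100
1100100
13) 1100001
0000000
1000011
1100100
0001000
0101101
0010111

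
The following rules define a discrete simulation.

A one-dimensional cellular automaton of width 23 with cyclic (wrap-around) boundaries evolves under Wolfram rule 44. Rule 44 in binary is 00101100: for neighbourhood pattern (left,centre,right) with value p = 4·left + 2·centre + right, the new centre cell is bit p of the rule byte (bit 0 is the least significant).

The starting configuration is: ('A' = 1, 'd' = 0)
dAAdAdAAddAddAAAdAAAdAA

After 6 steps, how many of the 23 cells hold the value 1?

5

t=0: dAAdAdAAddAddAAAdAAAdAA
t=1: AAdAAAAdddAddAddAAddAAd
t=2: AdAAddddddAddAddAdddAdA
t=3: dAAdddddddAddAddAdddAAA
t=4: AAddddddddAddAddAdddAdd
t=5: AdddddddddAddAddAdddAdd
t=6: AdddddddddAddAddAdddAdd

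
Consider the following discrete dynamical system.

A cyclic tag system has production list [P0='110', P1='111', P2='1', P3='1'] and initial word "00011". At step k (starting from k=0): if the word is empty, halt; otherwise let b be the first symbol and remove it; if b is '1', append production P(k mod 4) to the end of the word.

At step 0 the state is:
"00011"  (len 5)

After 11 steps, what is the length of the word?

7

step 0: "00011"  (len 5)
step 1: "0011"  (len 4)
step 2: "011"  (len 3)
step 3: "11"  (len 2)
step 4: "11"  (len 2)
step 5: "1110"  (len 4)
step 6: "110111"  (len 6)
step 7: "101111"  (len 6)
step 8: "011111"  (len 6)
step 9: "11111"  (len 5)
step 10: "1111111"  (len 7)
step 11: "1111111"  (len 7)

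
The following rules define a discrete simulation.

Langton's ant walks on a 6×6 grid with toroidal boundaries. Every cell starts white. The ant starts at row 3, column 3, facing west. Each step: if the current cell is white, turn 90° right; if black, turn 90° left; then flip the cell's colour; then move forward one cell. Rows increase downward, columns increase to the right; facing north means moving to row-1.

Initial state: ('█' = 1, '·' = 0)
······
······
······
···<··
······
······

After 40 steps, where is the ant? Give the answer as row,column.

t=0: ······
······
······
···<··
······
······
t=1: ······
······
···^··
···█··
······
······
t=2: ······
······
···█>·
···█··
······
······
t=3: ······
······
···██·
···█v·
······
······
t=4: ······
······
···██·
···<█·
······
······
t=5: ······
······
···██·
····█·
···v··
······
t=6: ······
······
···██·
····█·
··<█··
······
t=7: ······
······
···██·
··^·█·
··██··
······
t=8: ······
······
···██·
··█>█·
··██··
······
t=9: ······
······
···██·
··███·
··█v··
······
t=10: ······
······
···██·
··███·
··█·>·
······
t=11: ······
······
···██·
··███·
··█·█·
····v·
t=12: ······
······
···██·
··███·
··█·█·
···<█·
t=13: ······
······
···██·
··███·
··█^█·
···██·
t=14: ······
······
···██·
··███·
··██>·
···██·
t=15: ······
······
···██·
··██^·
··██··
···██·
t=16: ······
······
···██·
··█<··
··██··
···██·
t=17: ······
······
···██·
··█···
··█v··
···██·
t=18: ······
······
···██·
··█···
··█·>·
···██·
t=19: ······
······
···██·
··█···
··█·█·
···█v·
t=20: ······
······
···██·
··█···
··█·█·
···█·>
t=21: ·····v
······
···██·
··█···
··█·█·
···█·█
t=22: ····<█
······
···██·
··█···
··█·█·
···█·█
t=23: ····██
······
···██·
··█···
··█·█·
···█^█
t=24: ····██
······
···██·
··█···
··█·█·
···██>
t=25: ····██
······
···██·
··█···
··█·█^
···██·
t=26: ····██
······
···██·
··█···
>·█·██
···██·
t=27: ····██
······
···██·
··█···
█·█·██
v··██·
t=28: ····██
······
···██·
··█···
█·█·██
█··██<
t=29: ····██
······
···██·
··█···
█·█·█^
█··███
t=30: ····██
······
···██·
··█···
█·█·<·
█··███
t=31: ····██
······
···██·
··█···
█·█···
█··█v█
t=32: ····██
······
···██·
··█···
█·█···
█··█·>
t=33: ····██
······
···██·
··█···
█·█··^
█··█··
t=34: ····██
······
···██·
··█···
>·█··█
█··█··
t=35: ····██
······
···██·
^·█···
··█··█
█··█··
t=36: ····██
······
···██·
█>█···
··█··█
█··█··
t=37: ····██
······
···██·
███···
·v█··█
█··█··
t=38: ····██
······
···██·
███···
<██··█
█··█··
t=39: ····██
······
···██·
^██···
███··█
█··█··
t=40: ····██
······
···██·
·██··<
███··█
█··█··

3,5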